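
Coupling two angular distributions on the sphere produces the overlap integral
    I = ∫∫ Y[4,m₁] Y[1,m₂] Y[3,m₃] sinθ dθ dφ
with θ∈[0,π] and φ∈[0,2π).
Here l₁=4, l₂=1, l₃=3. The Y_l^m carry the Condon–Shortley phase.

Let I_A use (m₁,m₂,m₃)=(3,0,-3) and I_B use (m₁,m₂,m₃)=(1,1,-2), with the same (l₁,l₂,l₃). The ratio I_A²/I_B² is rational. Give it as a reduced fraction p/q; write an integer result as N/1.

Same 4,1,3: normalisation and zero-m 3j drop out of the ratio.
A: Δ: 2! 6! 0! / 9! → 1/252; sum: t=1:−1/720 = -1/720; 3j²(4 1 3; 3 0 -3) = Δ·Π!·Σ² = 1/36  (sign -1)
B: Δ: 2! 6! 0! / 9! → 1/252; sum: t=2:+1/240 = 1/240; 3j²(4 1 3; 1 1 -2) = Δ·Π!·Σ² = 1/84  (sign -1)
I_A²/I_B² = (1/36)/(1/84) = 7/3

7/3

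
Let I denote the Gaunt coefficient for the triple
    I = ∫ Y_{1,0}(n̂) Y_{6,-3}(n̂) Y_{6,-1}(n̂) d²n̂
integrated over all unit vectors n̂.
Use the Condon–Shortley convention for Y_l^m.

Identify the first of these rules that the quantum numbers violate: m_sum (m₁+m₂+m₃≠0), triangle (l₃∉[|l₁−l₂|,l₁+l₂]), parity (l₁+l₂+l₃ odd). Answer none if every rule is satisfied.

azimuthal sum: 0 − 3 − 1 = -4  ✗
5 ≤ 6 ≤ 7 (triangle on l)
L = 1 + 6 + 6 = 13 (odd)

m_sum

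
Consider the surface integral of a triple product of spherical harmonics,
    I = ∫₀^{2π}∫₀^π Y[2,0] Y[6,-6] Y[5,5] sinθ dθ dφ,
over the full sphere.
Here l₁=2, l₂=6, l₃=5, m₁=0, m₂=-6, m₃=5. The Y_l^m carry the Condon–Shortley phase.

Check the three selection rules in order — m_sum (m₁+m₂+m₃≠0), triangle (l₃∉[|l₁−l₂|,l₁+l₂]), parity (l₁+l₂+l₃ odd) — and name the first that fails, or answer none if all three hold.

m₁+m₂+m₃ = 0 − 6 + 5 = -1  ✗
triangle: |2−6|=4 ≤ l₃=5 ≤ 2+6=8
parity: l₁+l₂+l₃ = 13 is odd

m_sum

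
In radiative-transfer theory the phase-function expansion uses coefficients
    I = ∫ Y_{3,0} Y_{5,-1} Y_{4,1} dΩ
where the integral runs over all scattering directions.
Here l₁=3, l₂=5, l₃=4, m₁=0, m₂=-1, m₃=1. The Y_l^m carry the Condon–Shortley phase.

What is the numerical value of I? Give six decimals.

-0.115089

Checks pass: Σm=0; 12 even; l₃=4∈[2,8].
(2·3+1)(2·5+1)(2·4+1) = 693
Δ: 4! 2! 6! / 13! → 1/180180
sum: t=1:−1/576 t=2:+1/144 t=3:−1/576 = 1/288
3j²(3 5 4; 0 0 0) = Δ·Π!·Σ² = 20/1001  (sign +1)
sum: t=1:−1/432 t=2:+1/192 t=3:−1/1440 = 19/8640
3j²(3 5 4; 0 -1 1) = Δ·Π!·Σ² = 361/30030  (sign -1)
combine: 4πI² = 693·20/1001·361/30030 = 2166/13013
take √, sign -1: I = -0.11508947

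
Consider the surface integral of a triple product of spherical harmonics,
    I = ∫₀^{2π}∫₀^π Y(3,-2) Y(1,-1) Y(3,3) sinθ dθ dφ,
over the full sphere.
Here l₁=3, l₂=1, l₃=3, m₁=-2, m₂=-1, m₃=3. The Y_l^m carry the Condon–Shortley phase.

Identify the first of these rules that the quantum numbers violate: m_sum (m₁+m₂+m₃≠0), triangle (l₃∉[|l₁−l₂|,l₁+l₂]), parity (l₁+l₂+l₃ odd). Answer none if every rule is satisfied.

parity

azimuthal sum: -2 − 1 + 3 = 0  ✓
2 ≤ 3 ≤ 4 (triangle on l)  ✓
L = 3 + 1 + 3 = 7 (odd)  ✗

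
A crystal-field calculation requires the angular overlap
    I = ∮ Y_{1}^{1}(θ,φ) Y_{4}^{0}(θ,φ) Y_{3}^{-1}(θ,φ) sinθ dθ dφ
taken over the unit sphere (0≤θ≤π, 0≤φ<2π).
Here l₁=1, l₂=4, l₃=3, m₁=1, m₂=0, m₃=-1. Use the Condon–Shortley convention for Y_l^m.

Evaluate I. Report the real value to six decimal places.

0.150786

Rules hold: Σm=0, L=8 even, 3≤3≤5.
N = 3·9·7 = 189
Δ = 2!·0!·6!/9! = 1/252
Racah Σ t=1..1: t=1:−1/36 = -1/36
⇒ 3j(1 4 3; 0 0 0)² = 4/63, sgn +1
Racah Σ t=0..0: t=0:+1/96 = 1/96
⇒ 3j(1 4 3; 1 0 -1)² = 1/42, sgn +1
4πI² = N·(3j₀)²·(3jₘ)² = 2/7
I = +1·√(0.285714/4π) = 0.15078601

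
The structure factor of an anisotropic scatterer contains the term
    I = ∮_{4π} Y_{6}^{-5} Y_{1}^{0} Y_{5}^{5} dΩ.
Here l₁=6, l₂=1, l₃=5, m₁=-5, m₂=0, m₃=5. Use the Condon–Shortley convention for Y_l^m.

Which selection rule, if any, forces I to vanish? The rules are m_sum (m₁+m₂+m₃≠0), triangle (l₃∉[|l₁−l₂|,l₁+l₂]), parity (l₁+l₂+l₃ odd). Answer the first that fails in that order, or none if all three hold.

Σmᵢ = 0  ✓
l₃∈[|l₁−l₂|,l₁+l₂]=[5,7], have l₃=5  ✓
Σlᵢ = 12 ⇒ even  ✓

none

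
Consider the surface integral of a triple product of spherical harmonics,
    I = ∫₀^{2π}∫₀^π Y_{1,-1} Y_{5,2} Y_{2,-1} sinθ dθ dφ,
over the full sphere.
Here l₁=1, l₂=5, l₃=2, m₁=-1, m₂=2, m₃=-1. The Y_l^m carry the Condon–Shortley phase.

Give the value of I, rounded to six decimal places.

0.000000

|1−5|≤2≤1+5 violated ⇒ I = 0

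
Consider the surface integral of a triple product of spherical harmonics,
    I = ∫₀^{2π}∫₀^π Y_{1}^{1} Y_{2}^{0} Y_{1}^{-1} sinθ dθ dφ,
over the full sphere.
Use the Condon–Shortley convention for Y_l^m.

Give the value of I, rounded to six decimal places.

0.126157

Rules hold: Σm=0, L=4 even, 1≤1≤3.
N = 3·5·3 = 45
Δ = 2!·0!·2!/5! = 1/30
Racah Σ t=1..1: t=1:−1/1 = -1/1
⇒ 3j(1 2 1; 0 0 0)² = 2/15, sgn +1
Racah Σ t=0..0: t=0:+1/4 = 1/4
⇒ 3j(1 2 1; 1 0 -1)² = 1/30, sgn +1
4πI² = N·(3j₀)²·(3jₘ)² = 1/5
I = +1·√(0.2/4π) = 0.12615663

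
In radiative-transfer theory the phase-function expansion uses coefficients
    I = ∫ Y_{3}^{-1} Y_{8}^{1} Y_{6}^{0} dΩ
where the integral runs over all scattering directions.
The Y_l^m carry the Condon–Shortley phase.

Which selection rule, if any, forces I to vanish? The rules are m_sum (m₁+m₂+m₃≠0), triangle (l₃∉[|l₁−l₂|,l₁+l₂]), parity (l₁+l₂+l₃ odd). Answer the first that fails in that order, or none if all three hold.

Σmᵢ = 0  ✓
l₃∈[|l₁−l₂|,l₁+l₂]=[5,11], have l₃=6  ✓
Σlᵢ = 17 ⇒ odd  ✗

parity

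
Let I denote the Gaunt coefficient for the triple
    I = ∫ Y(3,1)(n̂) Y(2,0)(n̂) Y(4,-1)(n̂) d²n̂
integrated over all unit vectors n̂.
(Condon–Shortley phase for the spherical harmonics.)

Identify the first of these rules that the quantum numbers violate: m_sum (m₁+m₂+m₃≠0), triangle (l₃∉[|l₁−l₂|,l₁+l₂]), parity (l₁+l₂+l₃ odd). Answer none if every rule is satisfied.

azimuthal sum: 1 + 0 − 1 = 0  ✓
1 ≤ 4 ≤ 5 (triangle on l)  ✓
L = 3 + 2 + 4 = 9 (odd)  ✗

parity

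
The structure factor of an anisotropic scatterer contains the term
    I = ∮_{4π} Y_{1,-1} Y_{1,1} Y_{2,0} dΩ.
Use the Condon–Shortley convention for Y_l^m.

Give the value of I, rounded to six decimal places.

Rules hold: Σm=0, L=4 even, 0≤2≤2.
N = 3·3·5 = 45
Δ = 0!·2!·2!/5! = 1/30
Racah Σ t=0..0: t=0:+1/1 = 1/1
⇒ 3j(1 1 2; 0 0 0)² = 2/15, sgn +1
Racah Σ t=0..0: t=0:+1/4 = 1/4
⇒ 3j(1 1 2; -1 1 0)² = 1/30, sgn +1
4πI² = N·(3j₀)²·(3jₘ)² = 1/5
I = +1·√(0.2/4π) = 0.12615663

0.126157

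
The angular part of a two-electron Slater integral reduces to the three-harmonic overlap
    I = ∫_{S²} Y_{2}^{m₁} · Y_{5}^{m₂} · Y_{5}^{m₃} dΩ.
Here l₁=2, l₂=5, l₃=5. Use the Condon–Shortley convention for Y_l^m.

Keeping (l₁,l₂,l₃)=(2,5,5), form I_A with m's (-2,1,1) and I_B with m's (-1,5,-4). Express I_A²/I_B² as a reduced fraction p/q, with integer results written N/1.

l's match ⇒ only the (l;m) 3-j factors differ between A and B.
A: triangle coeff Δ(2,5,5) = 1/38610; Σ_t [2,2]: t=2:+1/2304 = 1/2304; (3j)²=5/143 [(2 5 5; -2 1 1)], sign=+1
B: triangle coeff Δ(2,5,5) = 1/38610; Σ_t [2,2]: t=2:+1/80640 = 1/80640; (3j)²=9/286 [(2 5 5; -1 5 -4)], sign=-1
I_A²/I_B² = (5/143)/(9/286) = 10/9

10/9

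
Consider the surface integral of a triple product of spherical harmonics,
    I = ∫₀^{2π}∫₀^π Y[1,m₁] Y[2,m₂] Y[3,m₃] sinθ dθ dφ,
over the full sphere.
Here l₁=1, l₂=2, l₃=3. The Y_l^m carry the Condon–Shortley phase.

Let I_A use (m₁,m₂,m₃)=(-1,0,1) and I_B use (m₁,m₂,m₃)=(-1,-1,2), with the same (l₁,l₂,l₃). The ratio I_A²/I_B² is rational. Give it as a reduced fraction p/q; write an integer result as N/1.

Same 1,2,3: normalisation and zero-m 3j drop out of the ratio.
A: Δ: 0! 2! 4! / 7! → 1/105; sum: t=0:+1/8 = 1/8; 3j²(1 2 3; -1 0 1) = Δ·Π!·Σ² = 2/35  (sign +1)
B: Δ: 0! 2! 4! / 7! → 1/105; sum: t=0:+1/12 = 1/12; 3j²(1 2 3; -1 -1 2) = Δ·Π!·Σ² = 2/21  (sign -1)
I_A²/I_B² = (2/35)/(2/21) = 3/5

3/5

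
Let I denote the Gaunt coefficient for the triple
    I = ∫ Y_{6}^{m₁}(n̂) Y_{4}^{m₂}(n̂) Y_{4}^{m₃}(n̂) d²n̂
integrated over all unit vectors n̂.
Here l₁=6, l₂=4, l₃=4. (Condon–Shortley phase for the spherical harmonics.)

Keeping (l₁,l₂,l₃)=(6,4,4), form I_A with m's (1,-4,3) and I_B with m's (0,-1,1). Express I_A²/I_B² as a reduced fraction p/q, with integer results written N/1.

Shared (l₁,l₂,l₃)=(6,4,4): N and (l;000)² cancel in I_A²/I_B².
A: Δ = 6!·6!·2!/15! = 1/1261260; Racah Σ t=0..0: t=0:+1/172800 = 1/172800; ⇒ 3j(6 4 4; 1 -4 3)² = 7/2145, sgn -1
B: Δ = 6!·6!·2!/15! = 1/1261260; Racah Σ t=1..3: t=1:−1/28800 t=2:+1/2304 t=3:−1/2592 = 7/518400; ⇒ 3j(6 4 4; 0 -1 1)² = 1/25740, sgn -1
I_A²/I_B² = (7/2145)/(1/25740) = 84/1

84/1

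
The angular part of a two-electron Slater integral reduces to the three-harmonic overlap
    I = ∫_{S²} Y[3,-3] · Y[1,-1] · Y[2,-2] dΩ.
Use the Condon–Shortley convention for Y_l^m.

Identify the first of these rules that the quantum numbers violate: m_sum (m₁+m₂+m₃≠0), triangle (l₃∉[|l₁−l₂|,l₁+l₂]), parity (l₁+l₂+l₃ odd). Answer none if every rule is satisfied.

m_sum

Σmᵢ = -6  ✗
l₃∈[|l₁−l₂|,l₁+l₂]=[2,4], have l₃=2
Σlᵢ = 6 ⇒ even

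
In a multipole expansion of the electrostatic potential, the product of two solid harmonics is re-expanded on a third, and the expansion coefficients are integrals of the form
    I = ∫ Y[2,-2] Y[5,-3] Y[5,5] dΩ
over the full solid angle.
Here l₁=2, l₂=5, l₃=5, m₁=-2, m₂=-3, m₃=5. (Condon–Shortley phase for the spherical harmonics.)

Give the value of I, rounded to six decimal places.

0.088588

m-sum 0 ✓  L=12 even ✓  3≤5≤7 ✓
Π(2lᵢ+1) = 5×11×11 = 605
triangle coeff Δ(2,5,5) = 1/38610
Σ_t [0,2]: t=0:+1/2880 t=1:−1/576 t=2:+1/2880 = -1/960
(3j)²=10/429 [(2 5 5; 0 0 0)], sign=+1
Σ_t [2,2]: t=2:+1/161280 = 1/161280
(3j)²=1/143 [(2 5 5; -2 -3 5)], sign=+1
⇒ 4πI² = 50/507
I = (+1)√(50/507/(4π)) = 0.08858824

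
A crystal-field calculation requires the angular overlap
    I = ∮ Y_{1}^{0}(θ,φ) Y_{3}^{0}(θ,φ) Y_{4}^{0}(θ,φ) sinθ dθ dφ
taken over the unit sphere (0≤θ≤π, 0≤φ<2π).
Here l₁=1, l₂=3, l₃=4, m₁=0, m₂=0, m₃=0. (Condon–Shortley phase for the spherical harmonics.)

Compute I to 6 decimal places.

0.246233

Rules hold: Σm=0, L=8 even, 2≤4≤4.
N = 3·7·9 = 189
Δ = 0!·2!·6!/9! = 1/252
Racah Σ t=0..0: t=0:+1/36 = 1/36
⇒ 3j(1 3 4; 0 0 0)² = 4/63, sgn +1
(m-triple is (0,0,0) — same symbol as above.)
4πI² = N·(3j₀)²·(3jₘ)² = 16/21
I = +1·√(0.761905/4π) = 0.24623252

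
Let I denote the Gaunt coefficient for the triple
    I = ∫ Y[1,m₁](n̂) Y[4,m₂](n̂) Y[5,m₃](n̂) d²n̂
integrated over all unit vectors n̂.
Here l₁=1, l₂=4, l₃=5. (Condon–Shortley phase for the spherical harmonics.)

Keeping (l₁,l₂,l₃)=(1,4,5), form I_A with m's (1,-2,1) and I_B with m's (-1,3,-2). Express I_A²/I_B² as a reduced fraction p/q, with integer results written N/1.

Shared (l₁,l₂,l₃)=(1,4,5): N and (l;000)² cancel in I_A²/I_B².
A: Δ = 0!·2!·8!/11! = 1/495; Racah Σ t=0..0: t=0:+1/2880 = 1/2880; ⇒ 3j(1 4 5; 1 -2 1)² = 2/165, sgn +1
B: Δ = 0!·2!·8!/11! = 1/495; Racah Σ t=0..0: t=0:+1/10080 = 1/10080; ⇒ 3j(1 4 5; -1 3 -2)² = 1/165, sgn -1
I_A²/I_B² = (2/165)/(1/165) = 2/1

2/1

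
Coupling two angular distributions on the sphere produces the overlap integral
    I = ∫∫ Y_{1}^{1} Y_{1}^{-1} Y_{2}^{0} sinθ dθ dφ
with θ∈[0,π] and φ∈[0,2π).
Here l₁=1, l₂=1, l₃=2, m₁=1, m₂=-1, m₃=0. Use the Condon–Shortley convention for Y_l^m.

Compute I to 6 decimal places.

0.126157

Checks pass: Σm=0; 4 even; l₃=2∈[0,2].
(2·1+1)(2·1+1)(2·2+1) = 45
Δ: 0! 2! 2! / 5! → 1/30
sum: t=0:+1/1 = 1/1
3j²(1 1 2; 0 0 0) = Δ·Π!·Σ² = 2/15  (sign +1)
sum: t=0:+1/4 = 1/4
3j²(1 1 2; 1 -1 0) = Δ·Π!·Σ² = 1/30  (sign +1)
combine: 4πI² = 45·2/15·1/30 = 1/5
take √, sign +1: I = 0.12615663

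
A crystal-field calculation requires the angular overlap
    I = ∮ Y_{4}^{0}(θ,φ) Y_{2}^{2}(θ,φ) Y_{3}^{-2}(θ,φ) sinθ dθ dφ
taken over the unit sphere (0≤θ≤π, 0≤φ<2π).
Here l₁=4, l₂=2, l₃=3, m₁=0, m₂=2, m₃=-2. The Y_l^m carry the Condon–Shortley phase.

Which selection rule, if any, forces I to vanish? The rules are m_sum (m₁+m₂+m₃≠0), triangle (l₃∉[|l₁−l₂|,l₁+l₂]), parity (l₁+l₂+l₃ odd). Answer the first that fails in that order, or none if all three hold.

parity

Σmᵢ = 0  ✓
l₃∈[|l₁−l₂|,l₁+l₂]=[2,6], have l₃=3  ✓
Σlᵢ = 9 ⇒ odd  ✗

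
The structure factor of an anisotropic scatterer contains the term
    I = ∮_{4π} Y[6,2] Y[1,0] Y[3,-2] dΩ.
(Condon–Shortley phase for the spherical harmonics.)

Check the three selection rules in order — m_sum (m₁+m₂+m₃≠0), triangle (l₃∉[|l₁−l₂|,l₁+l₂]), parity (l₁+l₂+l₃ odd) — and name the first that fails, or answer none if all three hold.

triangle

m₁+m₂+m₃ = 2 + 0 − 2 = 0  ✓
triangle: |6−1|=5 ≤ l₃=3 ≤ 6+1=7  ✗
parity: l₁+l₂+l₃ = 10 is even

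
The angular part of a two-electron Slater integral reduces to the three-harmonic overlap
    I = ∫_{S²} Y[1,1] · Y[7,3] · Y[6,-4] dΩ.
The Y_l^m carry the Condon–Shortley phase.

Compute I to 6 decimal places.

Checks pass: Σm=0; 14 even; l₃=6∈[6,8].
(2·1+1)(2·7+1)(2·6+1) = 585
Δ: 2! 0! 12! / 15! → 1/1365
sum: t=1:−1/518400 = -1/518400
3j²(1 7 6; 0 0 0) = Δ·Π!·Σ² = 7/195  (sign -1)
sum: t=0:+1/14515200 = 1/14515200
3j²(1 7 6; 1 3 -4) = Δ·Π!·Σ² = 2/455  (sign +1)
combine: 4πI² = 585·7/195·2/455 = 6/65
take √, sign -1: I = -0.08570655

-0.085707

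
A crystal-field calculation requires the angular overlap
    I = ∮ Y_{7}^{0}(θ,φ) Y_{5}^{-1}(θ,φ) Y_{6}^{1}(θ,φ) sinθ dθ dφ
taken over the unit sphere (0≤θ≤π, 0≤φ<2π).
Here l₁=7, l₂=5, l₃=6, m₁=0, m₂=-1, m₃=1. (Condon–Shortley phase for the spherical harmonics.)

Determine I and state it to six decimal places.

m-sum 0 ✓  L=18 even ✓  2≤6≤12 ✓
Π(2lᵢ+1) = 15×11×13 = 2145
triangle coeff Δ(7,5,6) = 1/174594420
Σ_t [1,5]: t=1:−1/4147200 t=2:+1/207360 t=3:−1/82944 t=4:+1/207360 t=5:−1/4147200 = -1/345600
(3j)²=420/46189 [(7 5 6; 0 0 0)], sign=-1
Σ_t [0,4]: t=0:+1/87091200 t=1:−1/1036800 t=2:+1/138240 t=3:−1/124416 t=4:+1/829440 = -1/1814400
(3j)²=64/138567 [(7 5 6; 0 -1 1)], sign=+1
⇒ 4πI² = 134400/14919047
I = (-1)√(134400/14919047/(4π)) = -0.02677467

-0.026775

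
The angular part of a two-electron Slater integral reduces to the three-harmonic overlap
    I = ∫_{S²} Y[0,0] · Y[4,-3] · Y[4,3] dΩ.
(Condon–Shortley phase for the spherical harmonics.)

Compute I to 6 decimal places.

m-sum 0 ✓  L=8 even ✓  4≤4≤4 ✓
Π(2lᵢ+1) = 1×9×9 = 81
triangle coeff Δ(0,4,4) = 1/9
Σ_t [0,0]: t=0:+1/576 = 1/576
(3j)²=1/9 [(0 4 4; 0 0 0)], sign=+1
Σ_t [0,0]: t=0:+1/5040 = 1/5040
(3j)²=1/9 [(0 4 4; 0 -3 3)], sign=-1
⇒ 4πI² = 1/1
I = (-1)√(1/1/(4π)) = -0.28209479

-0.282095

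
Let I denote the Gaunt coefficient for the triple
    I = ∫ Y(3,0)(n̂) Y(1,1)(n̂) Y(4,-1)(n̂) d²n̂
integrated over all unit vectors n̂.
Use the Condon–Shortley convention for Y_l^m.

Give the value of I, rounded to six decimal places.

Rules hold: Σm=0, L=8 even, 2≤4≤4.
N = 7·3·9 = 189
Δ = 0!·6!·2!/9! = 1/252
Racah Σ t=0..0: t=0:+1/36 = 1/36
⇒ 3j(3 1 4; 0 0 0)² = 4/63, sgn +1
Racah Σ t=0..0: t=0:+1/72 = 1/72
⇒ 3j(3 1 4; 0 1 -1)² = 5/126, sgn -1
4πI² = N·(3j₀)²·(3jₘ)² = 10/21
I = -1·√(0.47619/4π) = -0.19466390

-0.194664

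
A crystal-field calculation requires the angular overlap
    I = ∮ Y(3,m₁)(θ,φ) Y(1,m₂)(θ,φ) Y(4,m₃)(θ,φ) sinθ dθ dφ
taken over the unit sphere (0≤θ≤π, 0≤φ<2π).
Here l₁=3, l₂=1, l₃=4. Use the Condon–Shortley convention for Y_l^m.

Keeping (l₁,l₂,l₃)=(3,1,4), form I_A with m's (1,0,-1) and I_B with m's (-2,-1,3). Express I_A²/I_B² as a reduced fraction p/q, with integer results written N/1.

5/7

Same 3,1,4: normalisation and zero-m 3j drop out of the ratio.
A: Δ: 0! 6! 2! / 9! → 1/252; sum: t=0:+1/48 = 1/48; 3j²(3 1 4; 1 0 -1) = Δ·Π!·Σ² = 5/84  (sign -1)
B: Δ: 0! 6! 2! / 9! → 1/252; sum: t=0:+1/240 = 1/240; 3j²(3 1 4; -2 -1 3) = Δ·Π!·Σ² = 1/12  (sign -1)
I_A²/I_B² = (5/84)/(1/12) = 5/7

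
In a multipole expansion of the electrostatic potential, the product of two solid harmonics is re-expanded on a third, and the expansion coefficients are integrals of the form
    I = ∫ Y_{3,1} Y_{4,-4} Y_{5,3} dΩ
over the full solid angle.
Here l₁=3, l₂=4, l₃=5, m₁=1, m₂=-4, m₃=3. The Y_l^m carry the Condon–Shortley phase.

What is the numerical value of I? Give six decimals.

0.169606

m-sum 0 ✓  L=12 even ✓  1≤5≤7 ✓
Π(2lᵢ+1) = 7×9×11 = 693
triangle coeff Δ(3,4,5) = 1/180180
Σ_t [0,2]: t=0:+1/576 t=1:−1/144 t=2:+1/576 = -1/288
(3j)²=20/1001 [(3 4 5; 0 0 0)], sign=+1
Σ_t [0,0]: t=0:+1/5760 = 1/5760
(3j)²=56/2145 [(3 4 5; 1 -4 3)], sign=+1
⇒ 4πI² = 672/1859
I = (+1)√(672/1859/(4π)) = 0.16960553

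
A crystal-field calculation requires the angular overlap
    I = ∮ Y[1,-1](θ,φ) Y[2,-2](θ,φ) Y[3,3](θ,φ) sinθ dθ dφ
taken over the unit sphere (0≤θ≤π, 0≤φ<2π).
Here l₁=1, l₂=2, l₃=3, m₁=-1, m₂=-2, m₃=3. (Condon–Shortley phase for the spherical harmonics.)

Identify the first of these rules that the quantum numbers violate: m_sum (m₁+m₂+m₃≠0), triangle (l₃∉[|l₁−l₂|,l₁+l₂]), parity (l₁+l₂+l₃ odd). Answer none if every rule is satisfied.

none

azimuthal sum: -1 − 2 + 3 = 0  ✓
1 ≤ 3 ≤ 3 (triangle on l)  ✓
L = 1 + 2 + 3 = 6 (even)  ✓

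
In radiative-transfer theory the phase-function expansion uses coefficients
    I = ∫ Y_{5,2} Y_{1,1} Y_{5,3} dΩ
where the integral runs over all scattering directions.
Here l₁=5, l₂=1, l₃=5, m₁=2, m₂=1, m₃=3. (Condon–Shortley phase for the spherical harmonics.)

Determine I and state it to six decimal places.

0.000000

2 + 1 + 3 = 6 ≠ 0: azimuthal integral kills it; I = 0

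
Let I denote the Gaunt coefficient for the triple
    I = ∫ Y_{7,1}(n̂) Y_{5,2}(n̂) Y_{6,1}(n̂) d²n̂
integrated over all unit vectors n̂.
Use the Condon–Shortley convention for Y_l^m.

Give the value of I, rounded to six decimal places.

0.000000

1 + 2 + 1 = 4 ≠ 0: azimuthal integral kills it; I = 0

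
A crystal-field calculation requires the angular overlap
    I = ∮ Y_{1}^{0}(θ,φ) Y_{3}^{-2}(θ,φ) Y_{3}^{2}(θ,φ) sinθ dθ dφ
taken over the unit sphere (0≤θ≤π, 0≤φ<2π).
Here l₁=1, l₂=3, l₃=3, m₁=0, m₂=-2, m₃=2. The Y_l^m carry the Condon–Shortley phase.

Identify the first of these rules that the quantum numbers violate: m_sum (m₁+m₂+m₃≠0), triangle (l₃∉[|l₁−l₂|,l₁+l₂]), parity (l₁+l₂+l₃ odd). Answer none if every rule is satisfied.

m₁+m₂+m₃ = 0 − 2 + 2 = 0  ✓
triangle: |1−3|=2 ≤ l₃=3 ≤ 1+3=4  ✓
parity: l₁+l₂+l₃ = 7 is odd  ✗

parity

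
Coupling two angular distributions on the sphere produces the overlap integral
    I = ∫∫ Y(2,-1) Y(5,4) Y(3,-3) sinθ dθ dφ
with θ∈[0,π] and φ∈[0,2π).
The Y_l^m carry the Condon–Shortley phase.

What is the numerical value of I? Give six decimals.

Checks pass: Σm=0; 10 even; l₃=3∈[3,7].
(2·2+1)(2·5+1)(2·3+1) = 385
Δ: 4! 0! 6! / 11! → 1/2310
sum: t=2:+1/144 = 1/144
3j²(2 5 3; 0 0 0) = Δ·Π!·Σ² = 10/231  (sign -1)
sum: t=3:−1/4320 = -1/4320
3j²(2 5 3; -1 4 -3) = Δ·Π!·Σ² = 2/55  (sign -1)
combine: 4πI² = 385·10/231·2/55 = 20/33
take √, sign +1: I = 0.21961050

0.219610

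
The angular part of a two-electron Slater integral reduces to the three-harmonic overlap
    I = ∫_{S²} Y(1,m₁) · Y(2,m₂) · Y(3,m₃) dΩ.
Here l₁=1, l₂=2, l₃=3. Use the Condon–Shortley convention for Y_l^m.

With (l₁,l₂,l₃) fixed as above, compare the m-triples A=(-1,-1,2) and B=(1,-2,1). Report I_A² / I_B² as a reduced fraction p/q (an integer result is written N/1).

10/1

Same 1,2,3: normalisation and zero-m 3j drop out of the ratio.
A: Δ: 0! 2! 4! / 7! → 1/105; sum: t=0:+1/12 = 1/12; 3j²(1 2 3; -1 -1 2) = Δ·Π!·Σ² = 2/21  (sign -1)
B: Δ: 0! 2! 4! / 7! → 1/105; sum: t=0:+1/48 = 1/48; 3j²(1 2 3; 1 -2 1) = Δ·Π!·Σ² = 1/105  (sign +1)
I_A²/I_B² = (2/21)/(1/105) = 10/1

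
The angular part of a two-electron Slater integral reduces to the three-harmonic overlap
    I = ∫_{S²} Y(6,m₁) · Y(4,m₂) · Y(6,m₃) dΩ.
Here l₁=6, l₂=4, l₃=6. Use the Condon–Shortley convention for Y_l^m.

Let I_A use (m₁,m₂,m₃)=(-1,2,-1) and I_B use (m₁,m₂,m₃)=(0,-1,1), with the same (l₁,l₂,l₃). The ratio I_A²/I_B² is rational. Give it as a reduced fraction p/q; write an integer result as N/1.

l's match ⇒ only the (l;m) 3-j factors differ between A and B.
A: triangle coeff Δ(6,4,6) = 1/15315300; Σ_t [2,4]: t=2:+1/69120 t=3:−1/20736 t=4:+1/69120 = -1/51840; (3j)²=280/21879 [(6 4 6; -1 2 -1)], sign=+1
B: triangle coeff Δ(6,4,6) = 1/15315300; Σ_t [0,3]: t=0:+1/207360 t=1:−1/17280 t=2:+1/13824 t=3:−1/103680 = 1/103680; (3j)²=10/7293 [(6 4 6; 0 -1 1)], sign=-1
I_A²/I_B² = (280/21879)/(10/7293) = 28/3

28/3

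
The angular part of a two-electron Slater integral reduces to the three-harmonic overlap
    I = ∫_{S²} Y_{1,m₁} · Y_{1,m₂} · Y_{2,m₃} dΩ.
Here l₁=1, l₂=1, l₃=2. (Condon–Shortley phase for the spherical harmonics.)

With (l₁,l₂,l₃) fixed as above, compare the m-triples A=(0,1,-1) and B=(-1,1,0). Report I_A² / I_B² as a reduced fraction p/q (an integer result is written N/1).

3/1

Shared (l₁,l₂,l₃)=(1,1,2): N and (l;000)² cancel in I_A²/I_B².
A: Δ = 0!·2!·2!/5! = 1/30; Racah Σ t=0..0: t=0:+1/2 = 1/2; ⇒ 3j(1 1 2; 0 1 -1)² = 1/10, sgn -1
B: Δ = 0!·2!·2!/5! = 1/30; Racah Σ t=0..0: t=0:+1/4 = 1/4; ⇒ 3j(1 1 2; -1 1 0)² = 1/30, sgn +1
I_A²/I_B² = (1/10)/(1/30) = 3/1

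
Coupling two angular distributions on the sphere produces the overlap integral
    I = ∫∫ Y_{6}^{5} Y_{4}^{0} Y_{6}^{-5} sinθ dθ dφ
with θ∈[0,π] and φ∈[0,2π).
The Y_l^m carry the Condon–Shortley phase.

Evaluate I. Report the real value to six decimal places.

Checks pass: Σm=0; 16 even; l₃=6∈[2,10].
(2·6+1)(2·4+1)(2·6+1) = 1521
Δ: 4! 8! 4! / 17! → 1/15315300
sum: t=0:+1/829440 t=1:−1/25920 t=2:+1/9216 t=3:−1/25920 t=4:+1/829440 = 7/207360
3j²(6 4 6; 0 0 0) = Δ·Π!·Σ² = 28/2431  (sign +1)
sum: t=0:+1/2903040 t=1:−1/1451520 = -1/2903040
3j²(6 4 6; 5 0 -5) = Δ·Π!·Σ² = 11/1547  (sign +1)
combine: 4πI² = 1521·28/2431·11/1547 = 36/289
take √, sign +1: I = 0.09956287

0.099563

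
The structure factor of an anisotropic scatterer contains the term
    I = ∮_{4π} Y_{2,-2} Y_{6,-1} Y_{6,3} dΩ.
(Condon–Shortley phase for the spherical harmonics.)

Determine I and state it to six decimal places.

0.177674

Rules hold: Σm=0, L=14 even, 4≤6≤8.
N = 5·13·13 = 845
Δ = 2!·2!·10!/15! = 1/90090
Racah Σ t=0..2: t=0:+1/69120 t=1:−1/14400 t=2:+1/69120 = -7/172800
⇒ 3j(2 6 6; 0 0 0)² = 14/715, sgn -1
Racah Σ t=2..2: t=2:+1/120960 = 1/120960
⇒ 3j(2 6 6; -2 -1 3)² = 24/1001, sgn -1
4πI² = N·(3j₀)²·(3jₘ)² = 48/121
I = +1·√(0.396694/4π) = 0.17767364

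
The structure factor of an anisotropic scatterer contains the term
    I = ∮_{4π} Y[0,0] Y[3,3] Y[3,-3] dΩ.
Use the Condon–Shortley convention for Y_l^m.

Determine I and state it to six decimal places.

m-sum 0 ✓  L=6 even ✓  3≤3≤3 ✓
Π(2lᵢ+1) = 1×7×7 = 49
triangle coeff Δ(0,3,3) = 1/7
Σ_t [0,0]: t=0:+1/36 = 1/36
(3j)²=1/7 [(0 3 3; 0 0 0)], sign=-1
Σ_t [0,0]: t=0:+1/720 = 1/720
(3j)²=1/7 [(0 3 3; 0 3 -3)], sign=+1
⇒ 4πI² = 1/1
I = (-1)√(1/1/(4π)) = -0.28209479

-0.282095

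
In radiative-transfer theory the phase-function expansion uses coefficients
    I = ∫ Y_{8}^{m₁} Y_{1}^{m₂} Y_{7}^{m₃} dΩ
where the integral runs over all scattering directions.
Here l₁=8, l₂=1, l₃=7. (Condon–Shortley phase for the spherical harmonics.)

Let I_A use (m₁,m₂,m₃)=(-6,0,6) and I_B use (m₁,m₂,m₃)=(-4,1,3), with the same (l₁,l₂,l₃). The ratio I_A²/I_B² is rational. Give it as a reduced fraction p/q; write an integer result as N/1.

Same 8,1,7: normalisation and zero-m 3j drop out of the ratio.
A: Δ: 2! 14! 0! / 17! → 1/2040; sum: t=1:−1/6227020800 = -1/6227020800; 3j²(8 1 7; -6 0 6) = Δ·Π!·Σ² = 7/510  (sign +1)
B: Δ: 2! 14! 0! / 17! → 1/2040; sum: t=2:+1/174182400 = 1/174182400; 3j²(8 1 7; -4 1 3) = Δ·Π!·Σ² = 11/340  (sign +1)
I_A²/I_B² = (7/510)/(11/340) = 14/33

14/33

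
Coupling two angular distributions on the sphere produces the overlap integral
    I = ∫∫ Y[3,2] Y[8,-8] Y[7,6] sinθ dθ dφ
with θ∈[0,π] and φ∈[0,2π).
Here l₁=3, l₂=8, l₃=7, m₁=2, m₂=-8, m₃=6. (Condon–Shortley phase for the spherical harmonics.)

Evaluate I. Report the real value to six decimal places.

Rules hold: Σm=0, L=18 even, 5≤7≤11.
N = 7·17·15 = 1785
Δ = 4!·2!·12!/19! = 1/5290740
Racah Σ t=1..3: t=1:−1/7257600 t=2:+1/2073600 t=3:−1/7257600 = 1/4838400
⇒ 3j(3 8 7; 0 0 0)² = 252/20995, sgn -1
Racah Σ t=0..0: t=0:+1/11496038400 = 1/11496038400
⇒ 3j(3 8 7; 2 -8 6)² = 65/2907, sgn -1
4πI² = N·(3j₀)²·(3jₘ)² = 2940/6137
I = +1·√(0.479061/4π) = 0.19524983

0.195250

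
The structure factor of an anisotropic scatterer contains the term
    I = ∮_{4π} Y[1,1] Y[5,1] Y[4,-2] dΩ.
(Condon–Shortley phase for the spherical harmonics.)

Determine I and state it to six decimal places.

Checks pass: Σm=0; 10 even; l₃=4∈[4,6].
(2·1+1)(2·5+1)(2·4+1) = 297
Δ: 2! 0! 8! / 11! → 1/495
sum: t=1:−1/576 = -1/576
3j²(1 5 4; 0 0 0) = Δ·Π!·Σ² = 5/99  (sign -1)
sum: t=0:+1/2880 = 1/2880
3j²(1 5 4; 1 1 -2) = Δ·Π!·Σ² = 2/165  (sign +1)
combine: 4πI² = 297·5/99·2/165 = 2/11
take √, sign -1: I = -0.12028562

-0.120286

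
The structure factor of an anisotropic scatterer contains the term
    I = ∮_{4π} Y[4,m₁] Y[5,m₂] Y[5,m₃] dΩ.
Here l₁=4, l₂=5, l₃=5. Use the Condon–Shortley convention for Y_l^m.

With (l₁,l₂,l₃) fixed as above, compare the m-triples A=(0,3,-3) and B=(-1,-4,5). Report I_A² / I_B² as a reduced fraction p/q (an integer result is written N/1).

1/2

Shared (l₁,l₂,l₃)=(4,5,5): N and (l;000)² cancel in I_A²/I_B².
A: Δ = 4!·4!·6!/15! = 1/3153150; Racah Σ t=2..4: t=2:+1/11520 t=3:−1/4320 t=4:+1/27648 = -1/9216; ⇒ 3j(4 5 5; 0 3 -3)² = 2/143, sgn -1
B: Δ = 4!·4!·6!/15! = 1/3153150; Racah Σ t=1..1: t=1:−1/103680 = -1/103680; ⇒ 3j(4 5 5; -1 -4 5)² = 4/143, sgn -1
I_A²/I_B² = (2/143)/(4/143) = 1/2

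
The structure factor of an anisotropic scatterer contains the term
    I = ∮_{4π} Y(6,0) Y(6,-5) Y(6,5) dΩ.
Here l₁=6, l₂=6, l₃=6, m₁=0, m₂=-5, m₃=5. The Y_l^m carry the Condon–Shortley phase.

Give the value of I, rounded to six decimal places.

-0.157447

Rules hold: Σm=0, L=18 even, 0≤6≤12.
N = 13·13·13 = 2197
Δ = 6!·6!·6!/19! = 1/325909584
Racah Σ t=0..6: t=0:+1/373248000 t=1:−1/1728000 t=2:+1/110592 t=3:−1/46656 t=4:+1/110592 t=5:−1/1728000 t=6:+1/373248000 = -7/1555200
⇒ 3j(6 6 6; 0 0 0)² = 400/46189, sgn -1
Racah Σ t=0..1: t=0:+1/62208000 t=1:−1/10368000 = -1/12441600
⇒ 3j(6 6 6; 0 -5 5)² = 275/16796, sgn +1
4πI² = N·(3j₀)²·(3jₘ)² = 32500/104329
I = -1·√(0.311515/4π) = -0.15744694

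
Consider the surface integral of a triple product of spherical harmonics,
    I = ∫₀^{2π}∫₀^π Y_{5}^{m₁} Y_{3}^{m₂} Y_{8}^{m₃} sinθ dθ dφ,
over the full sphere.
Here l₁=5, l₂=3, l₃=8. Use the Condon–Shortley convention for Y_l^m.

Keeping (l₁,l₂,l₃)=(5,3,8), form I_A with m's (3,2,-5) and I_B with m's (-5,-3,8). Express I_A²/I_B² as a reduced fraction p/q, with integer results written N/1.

27/56

l's match ⇒ only the (l;m) 3-j factors differ between A and B.
A: triangle coeff Δ(5,3,8) = 1/136136; Σ_t [0,0]: t=0:+1/9676800 = 1/9676800; (3j)²=27/952 [(5 3 8; 3 2 -5)], sign=-1
B: triangle coeff Δ(5,3,8) = 1/136136; Σ_t [0,0]: t=0:+1/2612736000 = 1/2612736000; (3j)²=1/17 [(5 3 8; -5 -3 8)], sign=+1
I_A²/I_B² = (27/952)/(1/17) = 27/56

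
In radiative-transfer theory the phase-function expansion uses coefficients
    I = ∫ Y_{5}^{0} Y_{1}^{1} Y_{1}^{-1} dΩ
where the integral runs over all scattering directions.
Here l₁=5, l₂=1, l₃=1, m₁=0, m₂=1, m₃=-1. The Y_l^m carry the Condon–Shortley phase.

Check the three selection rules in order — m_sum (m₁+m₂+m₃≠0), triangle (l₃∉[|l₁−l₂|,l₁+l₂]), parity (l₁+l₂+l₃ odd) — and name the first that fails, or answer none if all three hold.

azimuthal sum: 0 + 1 − 1 = 0  ✓
4 ≤ 1 ≤ 6 (triangle on l)  ✗
L = 5 + 1 + 1 = 7 (odd)

triangle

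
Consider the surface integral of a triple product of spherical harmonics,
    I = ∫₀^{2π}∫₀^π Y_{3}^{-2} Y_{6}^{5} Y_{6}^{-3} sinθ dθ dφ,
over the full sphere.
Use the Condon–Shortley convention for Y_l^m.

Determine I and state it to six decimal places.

Σlᵢ=15 odd — θ-integrand is odd under cosθ→−cosθ; I=0

0.000000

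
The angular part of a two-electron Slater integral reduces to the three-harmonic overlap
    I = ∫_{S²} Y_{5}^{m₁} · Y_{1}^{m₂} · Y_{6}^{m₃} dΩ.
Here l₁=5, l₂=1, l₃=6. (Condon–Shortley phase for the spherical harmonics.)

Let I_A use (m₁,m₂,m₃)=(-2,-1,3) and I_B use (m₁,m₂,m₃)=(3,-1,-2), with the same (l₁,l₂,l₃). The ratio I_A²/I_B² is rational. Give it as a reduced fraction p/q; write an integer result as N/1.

l's match ⇒ only the (l;m) 3-j factors differ between A and B.
A: triangle coeff Δ(5,1,6) = 1/858; Σ_t [0,0]: t=0:+1/60480 = 1/60480; (3j)²=6/143 [(5 1 6; -2 -1 3)], sign=-1
B: triangle coeff Δ(5,1,6) = 1/858; Σ_t [0,0]: t=0:+1/161280 = 1/161280; (3j)²=1/143 [(5 1 6; 3 -1 -2)], sign=+1
I_A²/I_B² = (6/143)/(1/143) = 6/1

6/1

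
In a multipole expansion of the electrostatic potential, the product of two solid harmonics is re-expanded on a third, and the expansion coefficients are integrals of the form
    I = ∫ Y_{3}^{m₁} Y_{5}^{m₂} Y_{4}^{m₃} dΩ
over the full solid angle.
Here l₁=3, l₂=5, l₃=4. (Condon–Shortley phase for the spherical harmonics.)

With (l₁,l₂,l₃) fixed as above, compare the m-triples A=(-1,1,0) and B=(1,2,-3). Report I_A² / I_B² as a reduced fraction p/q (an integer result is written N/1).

605/2401

Same 3,5,4: normalisation and zero-m 3j drop out of the ratio.
A: Δ: 4! 2! 6! / 13! → 1/180180; sum: t=2:+1/384 t=3:−1/216 t=4:+1/2304 = -11/6912; 3j²(3 5 4; -1 1 0) = Δ·Π!·Σ² = 11/1638  (sign -1)
B: Δ: 4! 2! 6! / 13! → 1/180180; sum: t=1:−1/4320 t=2:+1/960 = 7/8640; 3j²(3 5 4; 1 2 -3) = Δ·Π!·Σ² = 343/12870  (sign -1)
I_A²/I_B² = (11/1638)/(343/12870) = 605/2401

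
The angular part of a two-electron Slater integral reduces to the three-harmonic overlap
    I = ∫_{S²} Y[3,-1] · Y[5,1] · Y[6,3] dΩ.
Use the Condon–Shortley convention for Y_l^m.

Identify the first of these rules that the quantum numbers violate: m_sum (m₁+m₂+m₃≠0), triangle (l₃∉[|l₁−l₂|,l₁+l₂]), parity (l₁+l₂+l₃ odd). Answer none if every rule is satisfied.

m_sum

Σmᵢ = 3  ✗
l₃∈[|l₁−l₂|,l₁+l₂]=[2,8], have l₃=6
Σlᵢ = 14 ⇒ even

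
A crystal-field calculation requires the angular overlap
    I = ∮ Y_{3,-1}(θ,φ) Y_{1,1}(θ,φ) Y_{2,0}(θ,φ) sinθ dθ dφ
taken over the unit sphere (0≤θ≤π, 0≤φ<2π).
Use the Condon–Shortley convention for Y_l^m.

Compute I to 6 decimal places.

Checks pass: Σm=0; 6 even; l₃=2∈[2,4].
(2·3+1)(2·1+1)(2·2+1) = 105
Δ: 2! 4! 0! / 7! → 1/105
sum: t=1:−1/4 = -1/4
3j²(3 1 2; 0 0 0) = Δ·Π!·Σ² = 3/35  (sign -1)
sum: t=2:+1/8 = 1/8
3j²(3 1 2; -1 1 0) = Δ·Π!·Σ² = 2/35  (sign +1)
combine: 4πI² = 105·3/35·2/35 = 18/35
take √, sign -1: I = -0.20230066

-0.202301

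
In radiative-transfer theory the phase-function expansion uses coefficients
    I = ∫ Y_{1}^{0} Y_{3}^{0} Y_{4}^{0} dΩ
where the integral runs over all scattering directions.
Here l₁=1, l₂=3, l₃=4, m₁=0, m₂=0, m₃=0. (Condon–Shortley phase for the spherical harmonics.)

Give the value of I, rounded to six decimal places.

m-sum 0 ✓  L=8 even ✓  2≤4≤4 ✓
Π(2lᵢ+1) = 3×7×9 = 189
triangle coeff Δ(1,3,4) = 1/252
Σ_t [0,0]: t=0:+1/36 = 1/36
(3j)²=4/63 [(1 3 4; 0 0 0)], sign=+1
(m-triple is (0,0,0) — same symbol as above.)
⇒ 4πI² = 16/21
I = (+1)√(16/21/(4π)) = 0.24623252

0.246233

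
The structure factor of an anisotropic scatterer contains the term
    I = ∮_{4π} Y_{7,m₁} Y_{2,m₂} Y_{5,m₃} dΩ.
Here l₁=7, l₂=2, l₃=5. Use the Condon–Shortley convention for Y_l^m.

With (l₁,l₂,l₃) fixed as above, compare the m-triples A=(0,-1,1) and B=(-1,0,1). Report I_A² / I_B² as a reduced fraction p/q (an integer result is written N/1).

7/12

Same 7,2,5: normalisation and zero-m 3j drop out of the ratio.
A: Δ: 4! 10! 0! / 15! → 1/15015; sum: t=1:−1/103680 = -1/103680; 3j²(7 2 5; 0 -1 1) = Δ·Π!·Σ² = 7/429  (sign -1)
B: Δ: 4! 10! 0! / 15! → 1/15015; sum: t=2:+1/69120 = 1/69120; 3j²(7 2 5; -1 0 1) = Δ·Π!·Σ² = 4/143  (sign +1)
I_A²/I_B² = (7/429)/(4/143) = 7/12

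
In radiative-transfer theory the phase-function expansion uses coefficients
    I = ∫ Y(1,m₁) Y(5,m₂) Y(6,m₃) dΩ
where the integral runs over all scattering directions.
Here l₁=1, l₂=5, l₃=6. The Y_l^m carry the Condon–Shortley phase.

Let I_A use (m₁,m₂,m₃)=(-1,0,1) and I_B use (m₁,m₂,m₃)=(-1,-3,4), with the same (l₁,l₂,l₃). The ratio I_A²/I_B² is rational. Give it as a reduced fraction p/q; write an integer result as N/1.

Same 1,5,6: normalisation and zero-m 3j drop out of the ratio.
A: Δ: 0! 2! 10! / 13! → 1/858; sum: t=0:+1/28800 = 1/28800; 3j²(1 5 6; -1 0 1) = Δ·Π!·Σ² = 7/286  (sign -1)
B: Δ: 0! 2! 10! / 13! → 1/858; sum: t=0:+1/161280 = 1/161280; 3j²(1 5 6; -1 -3 4) = Δ·Π!·Σ² = 15/286  (sign +1)
I_A²/I_B² = (7/286)/(15/286) = 7/15

7/15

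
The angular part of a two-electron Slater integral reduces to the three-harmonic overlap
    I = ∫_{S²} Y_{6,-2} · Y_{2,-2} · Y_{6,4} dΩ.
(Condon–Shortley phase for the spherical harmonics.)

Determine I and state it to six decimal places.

-0.153870

m-sum 0 ✓  L=14 even ✓  4≤6≤8 ✓
Π(2lᵢ+1) = 13×5×13 = 845
triangle coeff Δ(6,2,6) = 1/90090
Σ_t [0,2]: t=0:+1/69120 t=1:−1/14400 t=2:+1/69120 = -7/172800
(3j)²=14/715 [(6 2 6; 0 0 0)], sign=-1
Σ_t [0,0]: t=0:+1/322560 = 1/322560
(3j)²=18/1001 [(6 2 6; -2 -2 4)], sign=+1
⇒ 4πI² = 36/121
I = (-1)√(36/121/(4π)) = -0.15386989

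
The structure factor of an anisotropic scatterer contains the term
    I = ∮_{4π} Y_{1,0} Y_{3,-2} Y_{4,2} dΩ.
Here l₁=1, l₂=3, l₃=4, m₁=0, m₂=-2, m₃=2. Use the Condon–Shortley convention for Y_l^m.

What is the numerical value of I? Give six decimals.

Rules hold: Σm=0, L=8 even, 2≤4≤4.
N = 3·7·9 = 189
Δ = 0!·2!·6!/9! = 1/252
Racah Σ t=0..0: t=0:+1/36 = 1/36
⇒ 3j(1 3 4; 0 0 0)² = 4/63, sgn +1
Racah Σ t=0..0: t=0:+1/120 = 1/120
⇒ 3j(1 3 4; 0 -2 2)² = 1/21, sgn +1
4πI² = N·(3j₀)²·(3jₘ)² = 4/7
I = +1·√(0.571429/4π) = 0.21324362

0.213244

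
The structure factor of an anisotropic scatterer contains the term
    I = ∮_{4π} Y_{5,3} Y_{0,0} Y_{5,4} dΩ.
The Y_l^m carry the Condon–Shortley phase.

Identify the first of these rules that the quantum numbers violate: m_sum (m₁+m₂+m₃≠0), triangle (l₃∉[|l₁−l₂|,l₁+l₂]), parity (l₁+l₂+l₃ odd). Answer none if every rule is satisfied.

m_sum

Σmᵢ = 7  ✗
l₃∈[|l₁−l₂|,l₁+l₂]=[5,5], have l₃=5
Σlᵢ = 10 ⇒ even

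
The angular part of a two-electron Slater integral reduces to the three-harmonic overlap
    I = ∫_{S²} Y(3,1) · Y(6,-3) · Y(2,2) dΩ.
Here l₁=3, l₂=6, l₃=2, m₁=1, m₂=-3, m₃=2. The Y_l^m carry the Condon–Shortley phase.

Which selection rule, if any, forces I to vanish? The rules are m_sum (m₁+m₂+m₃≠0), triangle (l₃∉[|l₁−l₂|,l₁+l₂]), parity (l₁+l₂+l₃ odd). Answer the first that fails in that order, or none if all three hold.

triangle

azimuthal sum: 1 − 3 + 2 = 0  ✓
3 ≤ 2 ≤ 9 (triangle on l)  ✗
L = 3 + 6 + 2 = 11 (odd)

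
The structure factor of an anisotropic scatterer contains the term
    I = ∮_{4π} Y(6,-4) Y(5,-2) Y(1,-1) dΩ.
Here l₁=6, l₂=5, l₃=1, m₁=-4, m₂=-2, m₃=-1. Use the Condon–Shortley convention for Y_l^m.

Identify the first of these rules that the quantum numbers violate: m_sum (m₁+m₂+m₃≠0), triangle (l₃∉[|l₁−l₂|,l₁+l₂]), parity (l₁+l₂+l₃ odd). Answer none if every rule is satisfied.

m_sum

Σmᵢ = -7  ✗
l₃∈[|l₁−l₂|,l₁+l₂]=[1,11], have l₃=1
Σlᵢ = 12 ⇒ even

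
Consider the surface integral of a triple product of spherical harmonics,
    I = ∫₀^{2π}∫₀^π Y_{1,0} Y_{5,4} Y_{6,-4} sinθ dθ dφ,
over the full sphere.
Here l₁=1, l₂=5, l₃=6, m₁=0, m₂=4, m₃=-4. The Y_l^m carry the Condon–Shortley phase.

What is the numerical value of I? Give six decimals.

Rules hold: Σm=0, L=12 even, 4≤6≤6.
N = 3·11·13 = 429
Δ = 0!·2!·10!/13! = 1/858
Racah Σ t=0..0: t=0:+1/14400 = 1/14400
⇒ 3j(1 5 6; 0 0 0)² = 6/143, sgn +1
Racah Σ t=0..0: t=0:+1/362880 = 1/362880
⇒ 3j(1 5 6; 0 4 -4)² = 10/429, sgn +1
4πI² = N·(3j₀)²·(3jₘ)² = 60/143
I = +1·√(0.41958/4π) = 0.18272698

0.182727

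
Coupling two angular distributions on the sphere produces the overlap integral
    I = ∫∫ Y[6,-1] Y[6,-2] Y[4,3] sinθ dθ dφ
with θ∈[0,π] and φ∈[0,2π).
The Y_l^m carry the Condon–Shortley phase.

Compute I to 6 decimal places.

-0.039511

Rules hold: Σm=0, L=16 even, 0≤4≤12.
N = 13·13·9 = 1521
Δ = 8!·4!·4!/17! = 1/15315300
Racah Σ t=2..6: t=2:+1/829440 t=3:−1/25920 t=4:+1/9216 t=5:−1/25920 t=6:+1/829440 = 7/207360
⇒ 3j(6 6 4; 0 0 0)² = 28/2431, sgn +1
Racah Σ t=3..4: t=3:−1/103680 t=4:+1/82944 = 1/414720
⇒ 3j(6 6 4; -1 -2 3)² = 49/43758, sgn -1
4πI² = N·(3j₀)²·(3jₘ)² = 686/34969
I = -1·√(0.0196174/4π) = -0.03951077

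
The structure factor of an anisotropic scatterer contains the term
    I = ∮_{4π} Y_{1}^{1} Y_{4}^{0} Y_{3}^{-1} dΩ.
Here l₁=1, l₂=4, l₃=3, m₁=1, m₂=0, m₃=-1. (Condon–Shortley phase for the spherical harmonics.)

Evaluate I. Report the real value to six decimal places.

Checks pass: Σm=0; 8 even; l₃=3∈[3,5].
(2·1+1)(2·4+1)(2·3+1) = 189
Δ: 2! 0! 6! / 9! → 1/252
sum: t=1:−1/36 = -1/36
3j²(1 4 3; 0 0 0) = Δ·Π!·Σ² = 4/63  (sign +1)
sum: t=0:+1/96 = 1/96
3j²(1 4 3; 1 0 -1) = Δ·Π!·Σ² = 1/42  (sign +1)
combine: 4πI² = 189·4/63·1/42 = 2/7
take √, sign +1: I = 0.15078601

0.150786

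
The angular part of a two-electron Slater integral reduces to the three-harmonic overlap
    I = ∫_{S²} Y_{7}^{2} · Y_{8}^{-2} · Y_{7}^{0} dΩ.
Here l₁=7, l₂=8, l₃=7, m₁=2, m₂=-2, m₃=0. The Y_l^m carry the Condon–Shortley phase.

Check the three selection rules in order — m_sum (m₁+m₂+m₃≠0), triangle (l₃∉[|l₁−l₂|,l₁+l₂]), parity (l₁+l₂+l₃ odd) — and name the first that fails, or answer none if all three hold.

Σmᵢ = 0  ✓
l₃∈[|l₁−l₂|,l₁+l₂]=[1,15], have l₃=7  ✓
Σlᵢ = 22 ⇒ even  ✓

none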